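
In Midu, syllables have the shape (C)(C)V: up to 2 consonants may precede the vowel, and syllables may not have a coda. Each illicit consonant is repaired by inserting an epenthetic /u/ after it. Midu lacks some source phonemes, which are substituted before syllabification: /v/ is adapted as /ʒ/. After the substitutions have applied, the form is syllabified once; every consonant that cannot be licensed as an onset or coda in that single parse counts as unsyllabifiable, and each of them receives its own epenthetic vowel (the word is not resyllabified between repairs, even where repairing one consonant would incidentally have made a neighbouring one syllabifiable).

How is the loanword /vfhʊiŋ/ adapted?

Substitution: /v/ → /ʒ/, giving /ʒfhʊiŋ/.
Under (C)(C)V, the unsyllabifiable consonants are /ʒ/, /ŋ/ (no codas are permitted; onsets may contain at most 2 consonants).
Each unlicensed consonant becomes the onset of a new syllable: /ʒ/ → /ʒu/, /ŋ/ → /ŋu/.

ʒufhʊiŋu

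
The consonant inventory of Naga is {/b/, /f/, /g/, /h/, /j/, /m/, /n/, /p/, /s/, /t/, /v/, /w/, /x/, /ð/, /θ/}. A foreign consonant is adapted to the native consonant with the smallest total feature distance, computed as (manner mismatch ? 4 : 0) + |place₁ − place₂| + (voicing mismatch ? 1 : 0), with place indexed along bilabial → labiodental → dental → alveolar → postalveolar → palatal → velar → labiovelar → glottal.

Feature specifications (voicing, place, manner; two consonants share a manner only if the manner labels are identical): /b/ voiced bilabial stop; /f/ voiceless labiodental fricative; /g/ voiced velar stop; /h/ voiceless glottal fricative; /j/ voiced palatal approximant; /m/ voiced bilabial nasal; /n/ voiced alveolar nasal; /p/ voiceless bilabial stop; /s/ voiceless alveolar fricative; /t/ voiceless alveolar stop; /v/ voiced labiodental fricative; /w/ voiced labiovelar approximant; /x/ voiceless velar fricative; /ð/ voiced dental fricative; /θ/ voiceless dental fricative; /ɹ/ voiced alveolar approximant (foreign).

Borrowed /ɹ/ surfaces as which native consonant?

j

/j/ is closest: same manner (approximant), place distance 2 (alveolar→palatal), same voicing; total 2. Next closest is /n/ at distance 4.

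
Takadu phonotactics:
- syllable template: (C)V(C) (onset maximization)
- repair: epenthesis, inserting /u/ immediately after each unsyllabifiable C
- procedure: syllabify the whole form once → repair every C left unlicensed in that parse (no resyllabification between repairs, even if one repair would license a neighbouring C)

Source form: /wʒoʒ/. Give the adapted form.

Syllabifying with onset maximization leaves /w/ stranded (at most one coda consonant is licensed; onsets are limited to one consonant).
Inserting the epenthetic vowel yields /w/ → /wu/.

wuʒoʒ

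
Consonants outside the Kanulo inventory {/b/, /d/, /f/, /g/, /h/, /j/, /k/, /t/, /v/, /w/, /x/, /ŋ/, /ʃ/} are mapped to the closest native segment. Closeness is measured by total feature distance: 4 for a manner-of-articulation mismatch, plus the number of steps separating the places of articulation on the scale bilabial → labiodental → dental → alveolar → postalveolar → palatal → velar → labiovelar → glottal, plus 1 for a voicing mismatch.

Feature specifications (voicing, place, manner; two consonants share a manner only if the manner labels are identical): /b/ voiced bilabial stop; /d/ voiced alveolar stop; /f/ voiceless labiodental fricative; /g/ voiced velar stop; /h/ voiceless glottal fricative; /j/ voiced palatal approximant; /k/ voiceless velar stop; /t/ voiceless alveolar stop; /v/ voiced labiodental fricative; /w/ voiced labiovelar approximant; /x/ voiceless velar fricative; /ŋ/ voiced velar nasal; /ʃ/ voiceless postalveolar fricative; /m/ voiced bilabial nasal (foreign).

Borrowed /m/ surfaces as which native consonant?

b

/b/ is closest: manner differs (nasal→stop, +4), place distance 0 (bilabial→bilabial), same voicing; total 4. Next closest is /v/ at distance 5.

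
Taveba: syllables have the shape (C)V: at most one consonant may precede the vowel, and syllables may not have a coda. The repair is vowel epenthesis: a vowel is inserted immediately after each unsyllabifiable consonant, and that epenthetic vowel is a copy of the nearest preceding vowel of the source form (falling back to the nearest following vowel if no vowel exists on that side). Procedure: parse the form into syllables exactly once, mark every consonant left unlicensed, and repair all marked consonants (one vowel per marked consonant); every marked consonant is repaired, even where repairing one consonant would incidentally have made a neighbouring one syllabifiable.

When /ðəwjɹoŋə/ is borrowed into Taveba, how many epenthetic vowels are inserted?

2

The unsyllabifiable consonants are /w/, /j/; each receives one epenthetic vowel.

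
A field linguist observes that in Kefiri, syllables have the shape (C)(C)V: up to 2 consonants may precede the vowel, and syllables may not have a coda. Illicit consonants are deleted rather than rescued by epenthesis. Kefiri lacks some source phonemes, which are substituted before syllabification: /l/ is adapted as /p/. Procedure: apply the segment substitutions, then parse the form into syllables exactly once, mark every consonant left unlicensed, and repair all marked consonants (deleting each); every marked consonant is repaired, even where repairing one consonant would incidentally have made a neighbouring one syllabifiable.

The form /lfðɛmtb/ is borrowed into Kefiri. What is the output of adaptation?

Substitution: /l/ → /p/, giving /pfðɛmtb/.
Under (C)(C)V, the unsyllabifiable consonants are /p/, /m/, /t/, /b/ (no codas are permitted; onsets may contain at most 2 consonants).
Each unlicensed consonant is deleted: /p/, /m/, /t/, /b/.

fðɛ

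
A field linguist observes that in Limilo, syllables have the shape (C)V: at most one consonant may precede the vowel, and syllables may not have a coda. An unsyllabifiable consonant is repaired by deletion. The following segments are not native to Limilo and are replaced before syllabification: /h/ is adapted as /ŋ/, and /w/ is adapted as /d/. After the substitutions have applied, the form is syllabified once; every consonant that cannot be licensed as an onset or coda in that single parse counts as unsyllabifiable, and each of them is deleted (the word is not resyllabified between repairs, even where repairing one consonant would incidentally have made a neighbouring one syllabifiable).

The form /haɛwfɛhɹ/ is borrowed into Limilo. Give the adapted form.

Substitution: /h/ → /ŋ/, /w/ → /d/, giving /ŋaɛdfɛŋɹ/.
Syllabifying with onset maximization leaves /d/, /ŋ/, /ɹ/ stranded (no codas are permitted; onsets are limited to one consonant).
Deleting the stranded consonants removes /d/, /ŋ/, /ɹ/.

ŋaɛfɛ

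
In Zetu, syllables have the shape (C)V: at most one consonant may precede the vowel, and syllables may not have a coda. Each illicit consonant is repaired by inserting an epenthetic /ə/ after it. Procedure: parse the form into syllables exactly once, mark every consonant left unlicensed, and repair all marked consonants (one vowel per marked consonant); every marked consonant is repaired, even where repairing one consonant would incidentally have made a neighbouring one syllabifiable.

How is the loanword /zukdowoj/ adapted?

Under (C)V, the unsyllabifiable consonants are /k/, /j/ (no codas are permitted; onsets are limited to one consonant).
Inserting the epenthetic vowel yields /k/ → /kə/, /j/ → /jə/.

zukədowojə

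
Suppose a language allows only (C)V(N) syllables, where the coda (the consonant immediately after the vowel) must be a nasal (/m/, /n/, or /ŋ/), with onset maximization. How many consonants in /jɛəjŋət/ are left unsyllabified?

2

The consonants /j/, /t/ cannot be parsed into a legal (C)V(N) syllable (only a nasal (/m/, /n/, or /ŋ/) is licensed in coda position; onsets are limited to one consonant).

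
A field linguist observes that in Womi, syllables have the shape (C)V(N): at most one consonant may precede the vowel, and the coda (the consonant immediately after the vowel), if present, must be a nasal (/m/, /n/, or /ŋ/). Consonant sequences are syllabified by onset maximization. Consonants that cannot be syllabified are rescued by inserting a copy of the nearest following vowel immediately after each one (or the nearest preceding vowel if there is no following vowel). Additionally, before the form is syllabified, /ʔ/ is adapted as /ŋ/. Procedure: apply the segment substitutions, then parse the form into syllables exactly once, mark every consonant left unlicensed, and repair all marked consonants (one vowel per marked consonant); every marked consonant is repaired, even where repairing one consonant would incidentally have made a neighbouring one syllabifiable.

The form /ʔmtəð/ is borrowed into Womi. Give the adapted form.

ŋəmətəðə

Substitution: /ʔ/ → /ŋ/, giving /ŋmtəð/.
Syllabifying with onset maximization leaves /ŋ/, /m/, /ð/ stranded (only a nasal (/m/, /n/, or /ŋ/) is licensed in coda position; onsets are limited to one consonant).
Inserting the epenthetic vowel yields /ŋ/ → /ŋə/, /m/ → /mə/, /ð/ → /ðə/.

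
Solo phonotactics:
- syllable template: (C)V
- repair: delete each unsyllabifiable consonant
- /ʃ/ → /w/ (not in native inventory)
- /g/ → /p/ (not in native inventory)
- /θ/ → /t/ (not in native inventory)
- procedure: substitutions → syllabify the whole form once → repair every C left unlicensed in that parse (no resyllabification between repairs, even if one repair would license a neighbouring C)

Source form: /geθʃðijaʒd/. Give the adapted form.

Substitution: /g/ → /p/, /θ/ → /t/, /ʃ/ → /w/, giving /petwðijaʒd/.
The consonants /t/, /w/, /ʒ/, /d/ cannot be parsed into a legal (C)V syllable (no codas are permitted; onsets are limited to one consonant).
Each unlicensed consonant is deleted: /t/, /w/, /ʒ/, /d/.

peðija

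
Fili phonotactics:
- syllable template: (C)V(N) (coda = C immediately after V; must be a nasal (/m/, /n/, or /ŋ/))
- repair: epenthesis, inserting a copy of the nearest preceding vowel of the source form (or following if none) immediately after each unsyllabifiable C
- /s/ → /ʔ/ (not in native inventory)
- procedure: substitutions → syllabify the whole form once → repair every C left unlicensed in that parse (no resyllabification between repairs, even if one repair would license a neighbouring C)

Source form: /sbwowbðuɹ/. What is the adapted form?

ʔobowowoboðuɹu

Substitution: /s/ → /ʔ/, giving /ʔbwowbðuɹ/.
Syllabifying with onset maximization leaves /ʔ/, /b/, /w/, /b/, /ɹ/ stranded (only a nasal (/m/, /n/, or /ŋ/) is licensed in coda position; onsets are limited to one consonant).
Each unlicensed consonant becomes the onset of a new syllable: /ʔ/ → /ʔo/, /b/ → /bo/, /w/ → /wo/, /b/ → /bo/, /ɹ/ → /ɹu/.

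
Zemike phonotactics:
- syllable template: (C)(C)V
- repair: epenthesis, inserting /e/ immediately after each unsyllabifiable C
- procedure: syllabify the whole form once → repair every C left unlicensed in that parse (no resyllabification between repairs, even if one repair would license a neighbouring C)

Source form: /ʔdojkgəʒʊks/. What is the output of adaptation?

Under (C)(C)V, the unsyllabifiable consonants are /j/, /k/, /s/ (no codas are permitted; onsets may contain at most 2 consonants).
Inserting the epenthetic vowel yields /j/ → /je/, /k/ → /ke/, /s/ → /se/.

ʔdojekgəʒʊkese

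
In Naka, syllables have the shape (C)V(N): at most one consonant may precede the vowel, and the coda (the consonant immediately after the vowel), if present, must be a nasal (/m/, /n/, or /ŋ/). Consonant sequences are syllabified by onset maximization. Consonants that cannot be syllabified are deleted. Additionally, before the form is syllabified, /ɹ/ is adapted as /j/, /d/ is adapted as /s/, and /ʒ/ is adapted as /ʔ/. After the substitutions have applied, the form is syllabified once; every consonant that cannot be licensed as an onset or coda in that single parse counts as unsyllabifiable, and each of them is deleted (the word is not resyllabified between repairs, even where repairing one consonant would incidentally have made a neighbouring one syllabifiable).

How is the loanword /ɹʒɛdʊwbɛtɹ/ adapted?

ʔɛsʊbɛ

Substitution: /ɹ/ → /j/, /ʒ/ → /ʔ/, /d/ → /s/, giving /jʔɛsʊwbɛtj/.
The consonants /j/, /w/, /t/, /j/ cannot be parsed into a legal (C)V(N) syllable (only a nasal (/m/, /n/, or /ŋ/) is licensed in coda position; onsets are limited to one consonant).
Each unlicensed consonant is deleted: /j/, /w/, /t/, /j/.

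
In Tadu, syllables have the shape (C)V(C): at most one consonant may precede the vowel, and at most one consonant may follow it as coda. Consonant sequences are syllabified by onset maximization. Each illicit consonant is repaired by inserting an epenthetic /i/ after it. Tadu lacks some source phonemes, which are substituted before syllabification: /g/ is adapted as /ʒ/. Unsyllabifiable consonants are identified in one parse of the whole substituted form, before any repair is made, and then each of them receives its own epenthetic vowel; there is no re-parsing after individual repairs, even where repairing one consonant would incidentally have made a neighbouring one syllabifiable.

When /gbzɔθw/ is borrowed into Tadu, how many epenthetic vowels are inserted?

After substitution the input is /ʒbzɔθw/.
The unsyllabifiable consonants are /ʒ/, /b/, /w/; each receives one epenthetic vowel.

3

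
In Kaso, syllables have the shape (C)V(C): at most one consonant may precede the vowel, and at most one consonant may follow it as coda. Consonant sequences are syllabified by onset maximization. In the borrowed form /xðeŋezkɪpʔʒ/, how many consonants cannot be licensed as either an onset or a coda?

3

The consonants /x/, /ʔ/, /ʒ/ cannot be parsed into a legal (C)V(C) syllable (at most one coda consonant is licensed; onsets are limited to one consonant).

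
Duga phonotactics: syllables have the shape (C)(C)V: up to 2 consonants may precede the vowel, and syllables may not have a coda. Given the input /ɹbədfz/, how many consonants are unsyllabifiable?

3

Syllabifying with onset maximization leaves /d/, /f/, /z/ stranded (no codas are permitted; onsets may contain at most 2 consonants).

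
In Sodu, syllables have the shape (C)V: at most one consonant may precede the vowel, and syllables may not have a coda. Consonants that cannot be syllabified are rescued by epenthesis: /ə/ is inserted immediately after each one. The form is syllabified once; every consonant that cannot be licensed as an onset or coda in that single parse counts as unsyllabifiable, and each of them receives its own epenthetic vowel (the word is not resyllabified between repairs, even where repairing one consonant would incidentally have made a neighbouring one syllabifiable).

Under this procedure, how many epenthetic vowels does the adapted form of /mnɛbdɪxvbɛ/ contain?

The unsyllabifiable consonants are /m/, /b/, /x/, /v/; each receives one epenthetic vowel.

4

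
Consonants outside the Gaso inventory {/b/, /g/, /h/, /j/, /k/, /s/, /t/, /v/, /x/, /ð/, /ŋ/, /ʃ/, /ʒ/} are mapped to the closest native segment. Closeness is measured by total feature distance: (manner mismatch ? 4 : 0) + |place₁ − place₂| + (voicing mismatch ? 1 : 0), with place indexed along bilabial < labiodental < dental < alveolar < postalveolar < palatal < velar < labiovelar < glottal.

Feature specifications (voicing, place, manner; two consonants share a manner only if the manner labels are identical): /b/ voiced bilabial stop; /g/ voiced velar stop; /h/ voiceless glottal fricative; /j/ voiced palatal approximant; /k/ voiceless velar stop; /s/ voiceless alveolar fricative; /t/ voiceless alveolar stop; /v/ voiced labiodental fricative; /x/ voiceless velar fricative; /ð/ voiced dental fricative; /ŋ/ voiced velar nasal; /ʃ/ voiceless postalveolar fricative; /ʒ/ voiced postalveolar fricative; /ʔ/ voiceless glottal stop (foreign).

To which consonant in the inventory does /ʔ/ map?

/k/ is closest: same manner (stop), place distance 2 (glottal→velar), same voicing; total 2. Next closest is /g/ at distance 3.

k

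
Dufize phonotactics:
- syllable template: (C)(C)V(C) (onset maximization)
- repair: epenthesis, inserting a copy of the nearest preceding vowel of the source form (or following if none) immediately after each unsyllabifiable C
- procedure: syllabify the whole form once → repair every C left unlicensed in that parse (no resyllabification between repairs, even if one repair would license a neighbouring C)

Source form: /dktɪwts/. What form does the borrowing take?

Under (C)(C)V(C), the unsyllabifiable consonants are /d/, /t/, /s/ (at most one coda consonant is licensed; onsets may contain at most 2 consonants).
Inserting the epenthetic vowel yields /d/ → /dɪ/, /t/ → /tɪ/, /s/ → /sɪ/.

dɪktɪwtɪsɪ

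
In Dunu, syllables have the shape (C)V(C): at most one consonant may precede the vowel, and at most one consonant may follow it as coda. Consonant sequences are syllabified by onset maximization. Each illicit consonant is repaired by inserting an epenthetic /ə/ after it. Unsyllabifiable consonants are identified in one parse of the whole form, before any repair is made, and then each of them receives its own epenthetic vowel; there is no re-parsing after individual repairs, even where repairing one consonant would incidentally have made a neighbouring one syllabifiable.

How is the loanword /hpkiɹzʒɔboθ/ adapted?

həpəkiɹzəʒɔboθ

The consonants /h/, /p/, /z/ cannot be parsed into a legal (C)V(C) syllable (at most one coda consonant is licensed; onsets are limited to one consonant).
Epenthesis after each stranded consonant: /h/ → /hə/, /p/ → /pə/, /z/ → /zə/.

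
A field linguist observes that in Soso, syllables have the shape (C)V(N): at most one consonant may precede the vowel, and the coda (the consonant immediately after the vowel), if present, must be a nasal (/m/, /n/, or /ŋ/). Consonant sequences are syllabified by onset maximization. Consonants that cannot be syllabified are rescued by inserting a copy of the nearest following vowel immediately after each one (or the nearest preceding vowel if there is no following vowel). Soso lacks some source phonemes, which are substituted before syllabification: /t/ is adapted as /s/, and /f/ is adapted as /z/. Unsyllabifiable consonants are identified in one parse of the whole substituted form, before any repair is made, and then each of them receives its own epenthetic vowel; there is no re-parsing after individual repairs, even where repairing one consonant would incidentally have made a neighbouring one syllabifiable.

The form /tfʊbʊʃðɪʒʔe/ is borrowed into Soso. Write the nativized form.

sʊzʊbʊʃɪðɪʒeʔe

Substitution: /t/ → /s/, /f/ → /z/, giving /szʊbʊʃðɪʒʔe/.
The consonants /s/, /ʃ/, /ʒ/ cannot be parsed into a legal (C)V(N) syllable (only a nasal (/m/, /n/, or /ŋ/) is licensed in coda position; onsets are limited to one consonant).
Each unlicensed consonant becomes the onset of a new syllable: /s/ → /sʊ/, /ʃ/ → /ʃɪ/, /ʒ/ → /ʒe/.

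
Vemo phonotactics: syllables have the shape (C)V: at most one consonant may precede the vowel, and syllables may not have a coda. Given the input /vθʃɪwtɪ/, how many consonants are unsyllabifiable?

The consonants /v/, /θ/, /w/ cannot be parsed into a legal (C)V syllable (no codas are permitted; onsets are limited to one consonant).

3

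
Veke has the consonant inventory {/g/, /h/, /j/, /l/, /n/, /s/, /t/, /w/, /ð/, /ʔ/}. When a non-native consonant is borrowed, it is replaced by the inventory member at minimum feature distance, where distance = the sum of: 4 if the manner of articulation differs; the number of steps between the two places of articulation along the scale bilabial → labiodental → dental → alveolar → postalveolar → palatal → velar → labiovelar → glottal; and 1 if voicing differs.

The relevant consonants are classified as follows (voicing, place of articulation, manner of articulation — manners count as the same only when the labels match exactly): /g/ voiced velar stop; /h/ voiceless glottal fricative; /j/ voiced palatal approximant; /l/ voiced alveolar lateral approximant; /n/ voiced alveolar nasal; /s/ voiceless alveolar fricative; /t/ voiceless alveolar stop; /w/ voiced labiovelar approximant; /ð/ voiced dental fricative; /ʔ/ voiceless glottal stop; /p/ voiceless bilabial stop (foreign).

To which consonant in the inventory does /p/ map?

t

/t/ is closest: same manner (stop), place distance 3 (bilabial→alveolar), same voicing; total 3. Next closest is /g/ at distance 7.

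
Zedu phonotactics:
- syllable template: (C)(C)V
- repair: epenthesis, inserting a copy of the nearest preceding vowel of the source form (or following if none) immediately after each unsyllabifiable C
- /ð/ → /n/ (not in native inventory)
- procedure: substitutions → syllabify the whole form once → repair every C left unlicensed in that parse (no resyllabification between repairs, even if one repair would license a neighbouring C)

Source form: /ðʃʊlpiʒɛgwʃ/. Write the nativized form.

Substitution: /ð/ → /n/, giving /nʃʊlpiʒɛgwʃ/.
Under (C)(C)V, the unsyllabifiable consonants are /g/, /w/, /ʃ/ (no codas are permitted; onsets may contain at most 2 consonants).
Each unlicensed consonant becomes the onset of a new syllable: /g/ → /gɛ/, /w/ → /wɛ/, /ʃ/ → /ʃɛ/.

nʃʊlpiʒɛgɛwɛʃɛ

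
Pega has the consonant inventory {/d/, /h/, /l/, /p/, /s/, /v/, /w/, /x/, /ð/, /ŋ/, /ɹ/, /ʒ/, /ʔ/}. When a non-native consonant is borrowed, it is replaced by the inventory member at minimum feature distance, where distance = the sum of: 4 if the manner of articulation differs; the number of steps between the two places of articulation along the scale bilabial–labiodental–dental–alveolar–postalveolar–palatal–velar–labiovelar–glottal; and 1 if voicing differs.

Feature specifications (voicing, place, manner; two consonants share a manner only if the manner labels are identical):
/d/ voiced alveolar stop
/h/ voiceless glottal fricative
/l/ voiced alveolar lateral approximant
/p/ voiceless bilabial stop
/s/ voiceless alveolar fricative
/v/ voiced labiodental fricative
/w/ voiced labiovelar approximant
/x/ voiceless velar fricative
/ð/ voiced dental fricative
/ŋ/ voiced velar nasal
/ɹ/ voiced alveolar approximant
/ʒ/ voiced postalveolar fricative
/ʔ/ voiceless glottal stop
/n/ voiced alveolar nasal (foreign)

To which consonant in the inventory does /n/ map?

/ŋ/ is closest: same manner (nasal), place distance 3 (alveolar→velar), same voicing; total 3. Next closest is /d/ at distance 4.

ŋ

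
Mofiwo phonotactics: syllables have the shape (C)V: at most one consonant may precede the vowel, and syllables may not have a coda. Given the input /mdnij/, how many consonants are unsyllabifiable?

3

Syllabifying with onset maximization leaves /m/, /d/, /j/ stranded (no codas are permitted; onsets are limited to one consonant).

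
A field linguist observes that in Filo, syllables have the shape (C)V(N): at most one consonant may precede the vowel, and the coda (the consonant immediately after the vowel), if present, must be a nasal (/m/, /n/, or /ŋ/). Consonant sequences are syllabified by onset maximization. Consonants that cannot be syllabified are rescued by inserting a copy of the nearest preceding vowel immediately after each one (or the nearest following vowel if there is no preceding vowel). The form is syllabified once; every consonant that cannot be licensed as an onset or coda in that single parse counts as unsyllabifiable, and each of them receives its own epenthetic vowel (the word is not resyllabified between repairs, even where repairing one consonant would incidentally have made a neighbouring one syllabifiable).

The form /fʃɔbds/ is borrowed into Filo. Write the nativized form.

Under (C)V(N), the unsyllabifiable consonants are /f/, /b/, /d/, /s/ (only a nasal (/m/, /n/, or /ŋ/) is licensed in coda position; onsets are limited to one consonant).
Each unlicensed consonant becomes the onset of a new syllable: /f/ → /fɔ/, /b/ → /bɔ/, /d/ → /dɔ/, /s/ → /sɔ/.

fɔʃɔbɔdɔsɔ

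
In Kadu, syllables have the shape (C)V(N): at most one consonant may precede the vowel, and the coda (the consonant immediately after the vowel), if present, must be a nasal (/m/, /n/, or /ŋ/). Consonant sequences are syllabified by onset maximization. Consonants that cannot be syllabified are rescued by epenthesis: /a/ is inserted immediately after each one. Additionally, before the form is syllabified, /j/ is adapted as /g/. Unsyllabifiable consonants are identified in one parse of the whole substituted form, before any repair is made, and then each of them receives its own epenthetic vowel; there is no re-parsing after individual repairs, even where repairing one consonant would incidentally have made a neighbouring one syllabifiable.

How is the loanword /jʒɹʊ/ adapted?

Substitution: /j/ → /g/, giving /gʒɹʊ/.
The consonants /g/, /ʒ/ cannot be parsed into a legal (C)V(N) syllable (only a nasal (/m/, /n/, or /ŋ/) is licensed in coda position; onsets are limited to one consonant).
Each unlicensed consonant becomes the onset of a new syllable: /g/ → /ga/, /ʒ/ → /ʒa/.

gaʒaɹʊ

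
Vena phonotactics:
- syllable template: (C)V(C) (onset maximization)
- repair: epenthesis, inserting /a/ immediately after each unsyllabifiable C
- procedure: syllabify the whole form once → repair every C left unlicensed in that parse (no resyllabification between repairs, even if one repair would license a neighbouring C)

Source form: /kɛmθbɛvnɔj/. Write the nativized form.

Syllabifying with onset maximization leaves /θ/ stranded (at most one coda consonant is licensed; onsets are limited to one consonant).
Inserting the epenthetic vowel yields /θ/ → /θa/.

kɛmθabɛvnɔj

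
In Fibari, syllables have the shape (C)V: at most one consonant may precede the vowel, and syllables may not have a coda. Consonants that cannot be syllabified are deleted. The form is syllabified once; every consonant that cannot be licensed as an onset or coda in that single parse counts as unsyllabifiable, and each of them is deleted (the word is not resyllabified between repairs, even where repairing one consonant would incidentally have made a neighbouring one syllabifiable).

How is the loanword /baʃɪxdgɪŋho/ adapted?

Under (C)V, the unsyllabifiable consonants are /x/, /d/, /ŋ/ (no codas are permitted; onsets are limited to one consonant).
Each unlicensed consonant is deleted: /x/, /d/, /ŋ/.

baʃɪgɪho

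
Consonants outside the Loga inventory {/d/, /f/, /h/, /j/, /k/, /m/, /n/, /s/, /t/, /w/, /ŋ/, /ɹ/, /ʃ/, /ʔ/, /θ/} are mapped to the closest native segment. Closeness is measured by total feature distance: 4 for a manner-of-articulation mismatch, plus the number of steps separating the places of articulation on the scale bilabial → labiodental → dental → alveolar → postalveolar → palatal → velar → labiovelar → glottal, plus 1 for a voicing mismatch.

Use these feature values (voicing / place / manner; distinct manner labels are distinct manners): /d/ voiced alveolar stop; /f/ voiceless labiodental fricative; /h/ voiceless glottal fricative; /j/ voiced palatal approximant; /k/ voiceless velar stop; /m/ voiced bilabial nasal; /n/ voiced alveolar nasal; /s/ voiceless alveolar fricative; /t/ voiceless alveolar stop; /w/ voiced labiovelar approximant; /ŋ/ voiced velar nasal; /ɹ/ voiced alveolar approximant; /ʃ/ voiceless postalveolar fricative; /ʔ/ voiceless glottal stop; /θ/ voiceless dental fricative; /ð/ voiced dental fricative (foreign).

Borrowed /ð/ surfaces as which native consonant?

θ

/θ/ is closest: same manner (fricative), place distance 0 (dental→dental), voicing differs (+1); total 1. Next closest is /f/ at distance 2.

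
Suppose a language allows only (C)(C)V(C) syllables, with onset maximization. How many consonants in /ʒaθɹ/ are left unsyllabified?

The consonants /ɹ/ cannot be parsed into a legal (C)(C)V(C) syllable (at most one coda consonant is licensed; onsets may contain at most 2 consonants).

1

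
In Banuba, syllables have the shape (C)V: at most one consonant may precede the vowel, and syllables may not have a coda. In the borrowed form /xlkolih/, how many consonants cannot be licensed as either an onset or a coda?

Syllabifying with onset maximization leaves /x/, /l/, /h/ stranded (no codas are permitted; onsets are limited to one consonant).

3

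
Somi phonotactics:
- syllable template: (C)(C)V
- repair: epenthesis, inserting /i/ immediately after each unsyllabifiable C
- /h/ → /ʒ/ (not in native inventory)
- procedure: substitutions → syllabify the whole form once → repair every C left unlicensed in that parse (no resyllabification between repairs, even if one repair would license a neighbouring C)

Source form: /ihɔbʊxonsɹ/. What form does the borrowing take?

iʒɔbʊxonisiɹi

Substitution: /h/ → /ʒ/, giving /iʒɔbʊxonsɹ/.
Syllabifying with onset maximization leaves /n/, /s/, /ɹ/ stranded (no codas are permitted; onsets may contain at most 2 consonants).
Each unlicensed consonant becomes the onset of a new syllable: /n/ → /ni/, /s/ → /si/, /ɹ/ → /ɹi/.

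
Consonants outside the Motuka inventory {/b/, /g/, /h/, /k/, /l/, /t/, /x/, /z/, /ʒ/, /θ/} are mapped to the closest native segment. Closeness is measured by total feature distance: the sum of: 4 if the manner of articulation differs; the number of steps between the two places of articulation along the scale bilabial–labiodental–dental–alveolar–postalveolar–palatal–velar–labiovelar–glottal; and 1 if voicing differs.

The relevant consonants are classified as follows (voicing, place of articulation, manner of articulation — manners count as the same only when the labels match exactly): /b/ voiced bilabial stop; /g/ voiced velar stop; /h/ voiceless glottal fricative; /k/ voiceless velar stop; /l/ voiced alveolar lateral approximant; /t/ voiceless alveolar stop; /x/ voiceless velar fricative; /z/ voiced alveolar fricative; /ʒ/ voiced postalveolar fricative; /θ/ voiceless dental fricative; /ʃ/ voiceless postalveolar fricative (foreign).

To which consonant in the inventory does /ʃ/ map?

ʒ

/ʒ/ is closest: same manner (fricative), place distance 0 (postalveolar→postalveolar), voicing differs (+1); total 1. Next closest is /x/ at distance 2.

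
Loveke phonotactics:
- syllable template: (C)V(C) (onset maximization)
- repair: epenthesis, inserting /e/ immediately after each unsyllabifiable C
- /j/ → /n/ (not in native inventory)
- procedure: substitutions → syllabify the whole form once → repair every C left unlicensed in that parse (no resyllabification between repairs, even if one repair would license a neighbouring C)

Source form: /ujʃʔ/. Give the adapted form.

Substitution: /j/ → /n/, giving /unʃʔ/.
The consonants /ʃ/, /ʔ/ cannot be parsed into a legal (C)V(C) syllable (at most one coda consonant is licensed; onsets are limited to one consonant).
Epenthesis after each stranded consonant: /ʃ/ → /ʃe/, /ʔ/ → /ʔe/.

unʃeʔe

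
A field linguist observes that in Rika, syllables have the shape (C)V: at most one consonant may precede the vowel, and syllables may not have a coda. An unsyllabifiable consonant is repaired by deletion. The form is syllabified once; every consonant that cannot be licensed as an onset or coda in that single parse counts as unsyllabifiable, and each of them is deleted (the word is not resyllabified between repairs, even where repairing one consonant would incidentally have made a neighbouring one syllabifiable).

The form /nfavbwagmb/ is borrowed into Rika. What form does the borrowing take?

fawa

The consonants /n/, /v/, /b/, /g/, /m/, /b/ cannot be parsed into a legal (C)V syllable (no codas are permitted; onsets are limited to one consonant).
Deletion applies to /n/, /v/, /b/, /g/, /m/, /b/.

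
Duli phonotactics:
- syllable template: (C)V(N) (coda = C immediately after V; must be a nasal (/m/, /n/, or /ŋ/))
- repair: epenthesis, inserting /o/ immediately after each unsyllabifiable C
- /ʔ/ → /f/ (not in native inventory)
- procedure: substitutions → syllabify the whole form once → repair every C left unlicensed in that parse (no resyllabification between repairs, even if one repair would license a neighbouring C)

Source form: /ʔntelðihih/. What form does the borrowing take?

fonoteloðihiho

Substitution: /ʔ/ → /f/, giving /fntelðihih/.
Syllabifying with onset maximization leaves /f/, /n/, /l/, /h/ stranded (only a nasal (/m/, /n/, or /ŋ/) is licensed in coda position; onsets are limited to one consonant).
Epenthesis after each stranded consonant: /f/ → /fo/, /n/ → /no/, /l/ → /lo/, /h/ → /ho/.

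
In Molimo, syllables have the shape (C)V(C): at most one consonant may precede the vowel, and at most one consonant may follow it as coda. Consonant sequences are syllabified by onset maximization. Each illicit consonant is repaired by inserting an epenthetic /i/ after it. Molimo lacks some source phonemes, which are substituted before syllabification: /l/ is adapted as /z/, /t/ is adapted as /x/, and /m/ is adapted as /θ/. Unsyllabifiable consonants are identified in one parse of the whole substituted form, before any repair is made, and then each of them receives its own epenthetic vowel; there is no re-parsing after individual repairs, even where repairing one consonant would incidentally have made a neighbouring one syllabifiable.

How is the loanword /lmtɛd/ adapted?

Substitution: /l/ → /z/, /m/ → /θ/, /t/ → /x/, giving /zθxɛd/.
Syllabifying with onset maximization leaves /z/, /θ/ stranded (at most one coda consonant is licensed; onsets are limited to one consonant).
Each unlicensed consonant becomes the onset of a new syllable: /z/ → /zi/, /θ/ → /θi/.

ziθixɛd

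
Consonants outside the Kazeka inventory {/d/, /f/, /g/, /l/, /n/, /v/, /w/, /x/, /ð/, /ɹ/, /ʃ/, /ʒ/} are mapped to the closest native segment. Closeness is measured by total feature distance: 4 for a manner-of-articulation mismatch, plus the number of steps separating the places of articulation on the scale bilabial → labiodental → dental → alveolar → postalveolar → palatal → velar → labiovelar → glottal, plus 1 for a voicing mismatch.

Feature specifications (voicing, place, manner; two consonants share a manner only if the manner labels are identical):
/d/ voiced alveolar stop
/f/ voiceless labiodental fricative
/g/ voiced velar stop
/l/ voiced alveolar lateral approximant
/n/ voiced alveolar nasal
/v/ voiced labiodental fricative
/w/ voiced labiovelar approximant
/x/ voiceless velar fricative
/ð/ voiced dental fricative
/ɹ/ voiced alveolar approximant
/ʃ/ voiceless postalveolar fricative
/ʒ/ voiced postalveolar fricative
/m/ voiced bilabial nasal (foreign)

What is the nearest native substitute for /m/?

n

/n/ is closest: same manner (nasal), place distance 3 (bilabial→alveolar), same voicing; total 3. Next closest is /v/ at distance 5.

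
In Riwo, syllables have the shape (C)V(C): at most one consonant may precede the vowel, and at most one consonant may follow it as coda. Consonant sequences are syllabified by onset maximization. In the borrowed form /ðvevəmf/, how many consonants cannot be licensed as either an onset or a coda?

2

The consonants /ð/, /f/ cannot be parsed into a legal (C)V(C) syllable (at most one coda consonant is licensed; onsets are limited to one consonant).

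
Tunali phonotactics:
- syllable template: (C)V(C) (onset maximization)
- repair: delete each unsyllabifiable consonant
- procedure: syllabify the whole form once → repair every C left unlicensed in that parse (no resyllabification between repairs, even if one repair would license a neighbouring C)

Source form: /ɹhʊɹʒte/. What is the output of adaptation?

hʊɹte

The consonants /ɹ/, /ʒ/ cannot be parsed into a legal (C)V(C) syllable (at most one coda consonant is licensed; onsets are limited to one consonant).
Each unlicensed consonant is deleted: /ɹ/, /ʒ/.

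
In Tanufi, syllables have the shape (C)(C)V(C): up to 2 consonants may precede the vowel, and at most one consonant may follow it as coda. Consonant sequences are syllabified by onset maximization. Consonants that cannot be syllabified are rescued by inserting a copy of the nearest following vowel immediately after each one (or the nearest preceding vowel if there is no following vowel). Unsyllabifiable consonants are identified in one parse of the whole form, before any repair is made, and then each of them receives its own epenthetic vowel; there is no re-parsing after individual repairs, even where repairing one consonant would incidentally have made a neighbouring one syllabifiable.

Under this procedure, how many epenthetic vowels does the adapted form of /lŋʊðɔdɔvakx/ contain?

1

The unsyllabifiable consonants are /x/; each receives one epenthetic vowel.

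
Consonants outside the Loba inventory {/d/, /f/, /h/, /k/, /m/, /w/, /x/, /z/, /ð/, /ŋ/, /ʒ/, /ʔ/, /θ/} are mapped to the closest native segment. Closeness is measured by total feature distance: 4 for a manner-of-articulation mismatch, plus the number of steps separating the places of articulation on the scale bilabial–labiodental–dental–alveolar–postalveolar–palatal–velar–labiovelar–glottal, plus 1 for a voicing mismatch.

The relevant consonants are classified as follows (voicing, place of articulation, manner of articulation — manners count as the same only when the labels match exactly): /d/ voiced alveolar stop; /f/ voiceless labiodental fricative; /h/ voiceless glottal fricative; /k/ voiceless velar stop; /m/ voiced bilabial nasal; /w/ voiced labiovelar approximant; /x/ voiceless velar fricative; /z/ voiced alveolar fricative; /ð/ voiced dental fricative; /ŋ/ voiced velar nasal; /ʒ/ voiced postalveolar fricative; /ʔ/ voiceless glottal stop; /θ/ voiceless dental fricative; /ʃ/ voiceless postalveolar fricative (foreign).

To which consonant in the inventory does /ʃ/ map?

/ʒ/ is closest: same manner (fricative), place distance 0 (postalveolar→postalveolar), voicing differs (+1); total 1. Next closest is /x/ at distance 2.

ʒ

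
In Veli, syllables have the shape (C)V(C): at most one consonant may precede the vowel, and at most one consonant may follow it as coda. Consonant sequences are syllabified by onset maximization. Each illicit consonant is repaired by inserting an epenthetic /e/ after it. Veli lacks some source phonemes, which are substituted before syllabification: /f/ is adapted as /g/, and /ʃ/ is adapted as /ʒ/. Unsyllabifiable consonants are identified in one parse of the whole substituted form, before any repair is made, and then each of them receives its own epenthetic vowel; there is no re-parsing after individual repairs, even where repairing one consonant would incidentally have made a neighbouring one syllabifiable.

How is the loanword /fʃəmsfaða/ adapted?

Substitution: /f/ → /g/, /ʃ/ → /ʒ/, giving /gʒəmsgaða/.
The consonants /g/, /s/ cannot be parsed into a legal (C)V(C) syllable (at most one coda consonant is licensed; onsets are limited to one consonant).
Each unlicensed consonant becomes the onset of a new syllable: /g/ → /ge/, /s/ → /se/.

geʒəmsegaða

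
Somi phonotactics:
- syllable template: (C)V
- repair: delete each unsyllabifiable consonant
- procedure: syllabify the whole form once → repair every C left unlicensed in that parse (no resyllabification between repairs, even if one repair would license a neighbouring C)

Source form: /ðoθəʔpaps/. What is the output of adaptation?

Syllabifying with onset maximization leaves /ʔ/, /p/, /s/ stranded (no codas are permitted; onsets are limited to one consonant).
Deletion applies to /ʔ/, /p/, /s/.

ðoθəpa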